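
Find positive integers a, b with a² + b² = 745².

We need a² + b² = 745² = 555025.
Trying: 407² + 624² = 165649 + 389376 = 555025 ✓

(407, 624, 745)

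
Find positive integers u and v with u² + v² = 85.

We need to find integers u, v > 0 such that u² + v² = 85.
Trying u = 2: v² = 85 - 2² = 85 - 4 = 81
v = 9
Check: 2² + 9² = 4 + 81 = 85 ✓

85 = 2² + 9²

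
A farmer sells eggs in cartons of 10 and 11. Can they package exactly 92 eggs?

We need non-negative a, b with 10a + 11b = 92.
gcd(10, 11) = 1 divides 92.
Try a = 7: 11b = 92 - 70 = 22, so b = 2.
One way: 7 cartons of 10 and 2 cartons of 11.

Yes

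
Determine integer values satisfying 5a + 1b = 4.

Step 1: Check solvability.
gcd(5, 1) = 1
Since 1 divides 4, solutions exist.

Step 2: Apply extended Euclidean algorithm to find gcd.
We find integers such that 5*x0 + 1*y0 = 1

Step 3: Scale the particular solution.
Multiply by 4/1 = 4:
a = 0, b = 4

Step 4: Verify.
5*(0) + 1*(4) = 4 = 4 ✓

a = 0, b = 4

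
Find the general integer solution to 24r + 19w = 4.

Step 1: Compute gcd(24, 19) = 1.
Since 1 divides 4, solutions exist.

Step 2: Find a particular solution using extended Euclidean algorithm.
We get r₀ = 16, w₀ = -20.
Check: 24*16 + 19*-20 = 4 = 4 ✓

Step 3: Write the general solution.
r = 16 + (19/1)t = 16 + 19t
w = -20 - (24/1)t = -20 - 24t
for any integer t.

r = 16 + 19t, w = -20 - 24t for integer t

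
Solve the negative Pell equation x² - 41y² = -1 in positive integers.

We need x² = 41y² - 1. Try successive y:
y = 1: x² = 41·1² - 1 = 40, not a perfect square
y = 2: x² = 41·2² - 1 = 163, not a perfect square
y = 3: x² = 41·3² - 1 = 368, not a perfect square
...
y = 5: x² = 41·5² - 1 = 1024 = 32² ✓
Check: 32² - 41·5² = 1024 - 1025 = -1 ✓

x = 32, y = 5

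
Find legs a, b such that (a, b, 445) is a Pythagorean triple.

We need a² + b² = 445² = 198025.
Trying: 203² + 396² = 41209 + 156816 = 198025 ✓

(203, 396, 445)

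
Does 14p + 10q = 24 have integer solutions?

Step 1: Compute gcd(14, 10).
gcd(14, 10) = 2

Step 2: Check divisibility.
Does 2 divide 24? 24 = 2 x 12, so yes.

By the theorem on linear Diophantine equations, 14p + 10q = 24 has integer solutions if and only if gcd(14, 10) divides 24. Since 2 | 24, solutions exist.

Yes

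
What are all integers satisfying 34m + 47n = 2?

Step 1: Compute gcd(34, 47) = 1.
Since 1 divides 2, solutions exist.

Step 2: Find a particular solution using extended Euclidean algorithm.
We get m₀ = 36, n₀ = -26.
Check: 34*36 + 47*-26 = 2 = 2 ✓

Step 3: Write the general solution.
m = 36 + (47/1)t = 36 + 47t
n = -26 - (34/1)t = -26 - 34t
for any integer t.

m = 36 + 47t, n = -26 - 34t for integer t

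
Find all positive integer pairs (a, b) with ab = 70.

The positive divisors of 70 are: 1, 2, 5, 7, 10, 14, 35, 70.
Each divisor d gives the pair (d, 70/d):
(1, 70), (2, 35), (5, 14), (7, 10), (10, 7), (14, 5), (35, 2), (70, 1)

(1, 70), (2, 35), (5, 14), (7, 10), (10, 7), (14, 5), (35, 2), (70, 1)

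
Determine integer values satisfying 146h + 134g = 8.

Step 1: Check solvability.
gcd(146, 134) = 2
Since 2 divides 8, solutions exist.

Step 2: Apply extended Euclidean algorithm to find gcd.
We find integers such that 146*x0 + 134*y0 = 2

Step 3: Scale the particular solution.
Multiply by 8/2 = 4:
h = -44, g = 48

Step 4: Verify.
146*(-44) + 134*(48) = 8 = 8 ✓

h = -44, g = 48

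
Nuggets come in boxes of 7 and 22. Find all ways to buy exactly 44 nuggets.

We need non-negative integers (x, y) with 7x + 22y = 44.
For each x in 0..6, check if 44 - 7x is a non-negative multiple of 22.
x = 0: 22y = 44, y = 2 ✓

(0 boxes of 7, 2 boxes of 22)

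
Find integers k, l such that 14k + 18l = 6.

Step 1: Check solvability.
gcd(14, 18) = 2
Since 2 divides 6, solutions exist.

Step 2: Apply extended Euclidean algorithm to find gcd.
We find integers such that 14*x0 + 18*y0 = 2

Step 3: Scale the particular solution.
Multiply by 6/2 = 3:
k = 12, l = -9

Step 4: Verify.
14*(12) + 18*(-9) = 6 = 6 ✓

k = 12, l = -9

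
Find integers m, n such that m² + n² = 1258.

We need to find integers m, n > 0 such that m² + n² = 1258.
Trying m = 13: n² = 1258 - 13² = 1258 - 169 = 1089
n = 33
Check: 13² + 33² = 169 + 1089 = 1258 ✓

1258 = 13² + 33²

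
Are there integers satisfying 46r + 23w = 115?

Step 1: Compute gcd(46, 23).
gcd(46, 23) = 23

Step 2: Check divisibility.
Does 23 divide 115? 115 = 23 x 5, so yes.

By the theorem on linear Diophantine equations, 46r + 23w = 115 has integer solutions if and only if gcd(46, 23) divides 115. Since 23 | 115, solutions exist.

Yes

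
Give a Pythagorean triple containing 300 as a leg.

We need the other leg and hypotenuse such that 300² + x² = c².
Take x = 55, c = 305: 300² + 55² = 90000 + 3025 = 93025 = 305² ✓
Triple: (55, 300, 305)

(55, 300, 305)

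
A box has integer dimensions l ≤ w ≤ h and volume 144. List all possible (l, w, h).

Iterate l from 1 to ⌊144^(1/3)⌋. For each l dividing 144, iterate w ≥ l with w dividing 144/l, and set h = 144/(l·w).
Triples found (18): (1×1×144), (1×2×72), (1×3×48), (1×4×36), (1×6×24), (1×8×18), (1×9×16), (1×12×12), (2×2×36), (2×3×24), (2×4×18), (2×6×12), (2×8×9), (3×3×16), (3×4×12), (3×6×8), (4×4×9), (4×6×6)

(1×1×144), (1×2×72), (1×3×48), (1×4×36), (1×6×24), (1×8×18), (1×9×16), (1×12×12), (2×2×36), (2×3×24), (2×4×18), (2×6×12), (2×8×9), (3×3×16), (3×4×12), (3×6×8), (4×4×9), (4×6×6)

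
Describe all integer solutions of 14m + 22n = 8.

Step 1: Compute gcd(14, 22) = 2.
Since 2 divides 8, solutions exist.

Step 2: Find a particular solution using extended Euclidean algorithm.
We get m₀ = -12, n₀ = 8.
Check: 14*-12 + 22*8 = 8 = 8 ✓

Step 3: Write the general solution.
m = -12 + (22/2)t = -12 + 11t
n = 8 - (14/2)t = 8 - 7t
for any integer t.

m = -12 + 11t, n = 8 - 7t for integer t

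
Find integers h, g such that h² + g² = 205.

We need to find integers h, g > 0 such that h² + g² = 205.
Trying h = 3: g² = 205 - 3² = 205 - 9 = 196
g = 14
Check: 3² + 14² = 9 + 196 = 205 ✓

205 = 3² + 14²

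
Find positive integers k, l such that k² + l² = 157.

Search for k with 157 - k² a perfect square.
k = 6: 157 - 6² = 157 - 36 = 121 = 11² ✓
So k = 6, l = 11.

k = 6, l = 11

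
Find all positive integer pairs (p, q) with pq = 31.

The positive divisors of 31 are: 1, 31.
Each divisor d gives the pair (d, 31/d):
(1, 31), (31, 1)

(1, 31), (31, 1)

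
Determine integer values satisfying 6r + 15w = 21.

Step 1: Check solvability.
gcd(6, 15) = 3
Since 3 divides 21, solutions exist.

Step 2: Apply extended Euclidean algorithm to find gcd.
We find integers such that 6*x0 + 15*y0 = 3

Step 3: Scale the particular solution.
Multiply by 21/3 = 7:
r = -14, w = 7

Step 4: Verify.
6*(-14) + 15*(7) = 21 = 21 ✓

r = -14, w = 7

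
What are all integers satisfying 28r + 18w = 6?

Step 1: Compute gcd(28, 18) = 2.
Since 2 divides 6, solutions exist.

Step 2: Find a particular solution using extended Euclidean algorithm.
We get r₀ = 6, w₀ = -9.
Check: 28*6 + 18*-9 = 6 = 6 ✓

Step 3: Write the general solution.
r = 6 + (18/2)t = 6 + 9t
w = -9 - (28/2)t = -9 - 14t
for any integer t.

r = 6 + 9t, w = -9 - 14t for integer t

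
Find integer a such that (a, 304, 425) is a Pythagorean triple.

a² = c² - b² = 425² - 304² = 180625 - 92416 = 88209
a = sqrt(88209) = 297

297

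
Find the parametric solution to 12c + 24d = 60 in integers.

Step 1: Compute gcd(12, 24) = 12.
Since 12 divides 60, solutions exist.

Step 2: Find a particular solution using extended Euclidean algorithm.
We get c₀ = 5, d₀ = 0.
Check: 12*5 + 24*0 = 60 = 60 ✓

Step 3: Write the general solution.
c = 5 + (24/12)t = 5 + 2t
d = 0 - (12/12)t = 0 - 1t
for any integer t.

c = 5 + 2t, d = 0 - 1t for integer t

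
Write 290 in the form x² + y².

We need to find integers x, y > 0 such that x² + y² = 290.
Trying x = 1: y² = 290 - 1² = 290 - 1 = 289
y = 17
Check: 1² + 17² = 1 + 289 = 290 ✓

290 = 1² + 17²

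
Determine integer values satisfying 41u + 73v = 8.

Step 1: Check solvability.
gcd(41, 73) = 1
Since 1 divides 8, solutions exist.

Step 2: Apply extended Euclidean algorithm to find gcd.
We find integers such that 41*x0 + 73*y0 = 1

Step 3: Scale the particular solution.
Multiply by 8/1 = 8:
u = -128, v = 72

Step 4: Verify.
41*(-128) + 73*(72) = 8 = 8 ✓

u = -128, v = 72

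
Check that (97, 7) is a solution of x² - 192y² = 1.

Compute x² = 97² = 9409
Compute 192y² = 192·7² = 192·49 = 9408
x² - 192y² = 9409 - 9408 = 1
Since this equals 1, (97, 7) is a solution.

Yes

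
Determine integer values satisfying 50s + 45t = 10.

Step 1: Check solvability.
gcd(50, 45) = 5
Since 5 divides 10, solutions exist.

Step 2: Apply extended Euclidean algorithm to find gcd.
We find integers such that 50*x0 + 45*y0 = 5

Step 3: Scale the particular solution.
Multiply by 10/5 = 2:
s = 2, t = -2

Step 4: Verify.
50*(2) + 45*(-2) = 10 = 10 ✓

s = 2, t = -2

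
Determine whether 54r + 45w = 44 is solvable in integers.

Step 1: Compute gcd(54, 45).
gcd(54, 45) = 9

Step 2: Check divisibility.
Does 9 divide 44? 44 = 9 x 4 + 8, so no.

By the theorem on linear Diophantine equations, 54r + 45w = 44 has integer solutions if and only if gcd(54, 45) divides 44. Since 9 does not divide 44, no solutions exist.

No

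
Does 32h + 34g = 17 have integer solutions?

Step 1: Compute gcd(32, 34).
gcd(32, 34) = 2

Step 2: Check divisibility.
Does 2 divide 17? 17 = 2 x 8 + 1, so no.

By the theorem on linear Diophantine equations, 32h + 34g = 17 has integer solutions if and only if gcd(32, 34) divides 17. Since 2 does not divide 17, no solutions exist.

No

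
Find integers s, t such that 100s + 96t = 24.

Step 1: Check solvability.
gcd(100, 96) = 4
Since 4 divides 24, solutions exist.

Step 2: Apply extended Euclidean algorithm to find gcd.
We find integers such that 100*x0 + 96*y0 = 4

Step 3: Scale the particular solution.
Multiply by 24/4 = 6:
s = 6, t = -6

Step 4: Verify.
100*(6) + 96*(-6) = 24 = 24 ✓

s = 6, t = -6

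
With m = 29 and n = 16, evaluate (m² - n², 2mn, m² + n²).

a = m² - n² = 841 - 256 = 585
b = 2mn = 2·29·16 = 928
c = m² + n² = 841 + 256 = 1097
Verify: 585² + 928² = 342225 + 861184 = 1203409 = 1097² ✓

(585, 928, 1097)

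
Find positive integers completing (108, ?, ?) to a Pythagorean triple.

We need the other leg and hypotenuse such that 108² + x² = c².
Take x = 231, c = 255: 108² + 231² = 11664 + 53361 = 65025 = 255² ✓
Triple: (231, 108, 255)

(231, 108, 255)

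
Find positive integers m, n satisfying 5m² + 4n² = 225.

Try small values of m and check whether (225 - 5m²)/4 is a perfect square.
m = 5: 5·5² = 125, so 4n² = 225 - 125 = 100, giving n² = 25, n = 5.
Check: 5·5² + 4·5² = 125 + 100 = 225 ✓

m = 5, n = 5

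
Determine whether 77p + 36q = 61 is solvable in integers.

Step 1: Compute gcd(77, 36).
gcd(77, 36) = 1

Step 2: Check divisibility.
Does 1 divide 61? 61 = 1 x 61, so yes.

By the theorem on linear Diophantine equations, 77p + 36q = 61 has integer solutions if and only if gcd(77, 36) divides 61. Since 1 | 61, solutions exist.

Yes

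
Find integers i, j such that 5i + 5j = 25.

Step 1: Check solvability.
gcd(5, 5) = 5
Since 5 divides 25, solutions exist.

Step 2: Apply extended Euclidean algorithm to find gcd.
We find integers such that 5*x0 + 5*y0 = 5

Step 3: Scale the particular solution.
Multiply by 25/5 = 5:
i = 0, j = 5

Step 4: Verify.
5*(0) + 5*(5) = 25 = 25 ✓

i = 0, j = 5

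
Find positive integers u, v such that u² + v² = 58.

Search for u with 58 - u² a perfect square.
u = 3: 58 - 3² = 58 - 9 = 49 = 7² ✓
So u = 3, v = 7.

u = 3, v = 7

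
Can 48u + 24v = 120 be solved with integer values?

Step 1: Compute gcd(48, 24).
gcd(48, 24) = 24

Step 2: Check divisibility.
Does 24 divide 120? 120 = 24 x 5, so yes.

By the theorem on linear Diophantine equations, 48u + 24v = 120 has integer solutions if and only if gcd(48, 24) divides 120. Since 24 | 120, solutions exist.

Yes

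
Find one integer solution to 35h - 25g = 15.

Step 1: Check solvability.
gcd(35, 25) = 5
Since 5 divides 15, solutions exist.

Step 2: Apply extended Euclidean algorithm to find gcd.
We find integers such that 35*x0 + 25*y0 = 5

Step 3: Scale the particular solution.
Multiply by 15/5 = 3:
h = -6, g = -9

Step 4: Verify.
35*(-6) - 25*(-9) = 15 = 15 ✓

h = -6, g = -9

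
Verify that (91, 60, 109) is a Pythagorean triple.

Compute a² + b²:
91² + 60² = 8281 + 3600 = 11881
Compute c²:
109² = 11881
Since 11881 = 11881, it is a Pythagorean triple.

Yes, it is a Pythagorean triple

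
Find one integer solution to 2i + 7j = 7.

Step 1: Check solvability.
gcd(2, 7) = 1
Since 1 divides 7, solutions exist.

Step 2: Apply extended Euclidean algorithm to find gcd.
We find integers such that 2*x0 + 7*y0 = 1

Step 3: Scale the particular solution.
Multiply by 7/1 = 7:
i = -21, j = 7

Step 4: Verify.
2*(-21) + 7*(7) = 7 = 7 ✓

i = -21, j = 7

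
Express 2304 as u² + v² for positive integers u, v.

No pair of positive integers u, v satisfies u² + v² = 2304.

No solution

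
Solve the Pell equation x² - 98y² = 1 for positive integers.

We seek the smallest positive integers (x, y) with x² - 98y² = 1, i.e., x² = 98y² + 1.
Try successive y values:
y = 1: x² = 98·1² + 1 = 99, not a perfect square
y = 2: x² = 98·2² + 1 = 393, not a perfect square
y = 3: x² = 98·3² + 1 = 883, not a perfect square
... continuing the search (or via continued fractions) ...
y = 10: x² = 98·10² + 1 = 9801, x = 99 ✓

Verify: 99² - 98·10² = 9801 - 9800 = 1 ✓

x = 99, y = 10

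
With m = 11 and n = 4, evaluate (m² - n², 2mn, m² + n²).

a = m² - n² = 121 - 16 = 105
b = 2mn = 2·11·4 = 88
c = m² + n² = 121 + 16 = 137
Verify: 105² + 88² = 11025 + 7744 = 18769 = 137² ✓

(105, 88, 137)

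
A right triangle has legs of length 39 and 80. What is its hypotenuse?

c² = a² + b² = 39² + 80² = 1521 + 6400 = 7921
c = 89

89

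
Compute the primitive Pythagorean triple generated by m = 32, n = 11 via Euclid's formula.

a = m² - n² = 1024 - 121 = 903
b = 2mn = 2·32·11 = 704
c = m² + n² = 1024 + 121 = 1145
Verify: 903² + 704² = 815409 + 495616 = 1311025 = 1145² ✓

(903, 704, 1145)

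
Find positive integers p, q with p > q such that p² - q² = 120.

Factor: p² - q² = (p+q)(p-q) = 120.
We need two factors of 120 with the same parity.
Use p+q = 60 and p-q = 2 (product 60·2 = 120).
Adding: 2p = 62, so p = 31.
Subtracting: 2q = 58, so q = 29.
Check: 31² - 29² = 961 - 841 = 120 ✓

p = 31, q = 29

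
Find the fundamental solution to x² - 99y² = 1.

We seek the smallest positive integers (x, y) with x² - 99y² = 1, i.e., x² = 99y² + 1.
Try successive y values:
y = 1: x² = 99·1² + 1 = 100, x = 10 ✓

Verify: 10² - 99·1² = 100 - 99 = 1 ✓

x = 10, y = 1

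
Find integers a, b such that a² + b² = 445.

We need to find integers a, b > 0 such that a² + b² = 445.
Trying a = 2: b² = 445 - 2² = 445 - 4 = 441
b = 21
Check: 2² + 21² = 4 + 441 = 445 ✓

445 = 2² + 21²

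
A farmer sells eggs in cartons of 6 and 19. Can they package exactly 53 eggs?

We need non-negative a, b with 6a + 19b = 53.
gcd(6, 19) = 1 divides 53, but no a in [0, 8] gives non-negative b.

No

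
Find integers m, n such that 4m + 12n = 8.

Step 1: Check solvability.
gcd(4, 12) = 4
Since 4 divides 8, solutions exist.

Step 2: Apply extended Euclidean algorithm to find gcd.
We find integers such that 4*x0 + 12*y0 = 4

Step 3: Scale the particular solution.
Multiply by 8/4 = 2:
m = 2, n = 0

Step 4: Verify.
4*(2) + 12*(0) = 8 = 8 ✓

m = 2, n = 0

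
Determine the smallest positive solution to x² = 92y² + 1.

We seek the smallest positive integers (x, y) with x² - 92y² = 1, i.e., x² = 92y² + 1.
Try successive y values:
y = 1: x² = 92·1² + 1 = 93, not a perfect square
y = 2: x² = 92·2² + 1 = 369, not a perfect square
y = 3: x² = 92·3² + 1 = 829, not a perfect square
... continuing the search (or via continued fractions) ...
y = 120: x² = 92·120² + 1 = 1324801, x = 1151 ✓

Verify: 1151² - 92·120² = 1324801 - 1324800 = 1 ✓

x = 1151, y = 120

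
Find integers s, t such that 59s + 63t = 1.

Step 1: Check solvability.
gcd(59, 63) = 1
Since 1 divides 1, solutions exist.

Step 2: Apply extended Euclidean algorithm to find gcd.
We find integers such that 59*x0 + 63*y0 = 1

Step 3: Scale the particular solution.
Multiply by 1/1 = 1:
s = -16, t = 15

Step 4: Verify.
59*(-16) + 63*(15) = 1 = 1 ✓

s = -16, t = 15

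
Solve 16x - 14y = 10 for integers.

Step 1: Check solvability.
gcd(16, 14) = 2
Since 2 divides 10, solutions exist.

Step 2: Apply extended Euclidean algorithm to find gcd.
We find integers such that 16*x0 + 14*y0 = 2

Step 3: Scale the particular solution.
Multiply by 10/2 = 5:
x = 5, y = 5

Step 4: Verify.
16*(5) - 14*(5) = 10 = 10 ✓

x = 5, y = 5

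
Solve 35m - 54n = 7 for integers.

Step 1: Check solvability.
gcd(35, 54) = 1
Since 1 divides 7, solutions exist.

Step 2: Apply extended Euclidean algorithm to find gcd.
We find integers such that 35*x0 + 54*y0 = 1

Step 3: Scale the particular solution.
Multiply by 7/1 = 7:
m = 119, n = 77

Step 4: Verify.
35*(119) - 54*(77) = 7 = 7 ✓

m = 119, n = 77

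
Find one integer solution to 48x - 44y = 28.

Step 1: Check solvability.
gcd(48, 44) = 4
Since 4 divides 28, solutions exist.

Step 2: Apply extended Euclidean algorithm to find gcd.
We find integers such that 48*x0 + 44*y0 = 4

Step 3: Scale the particular solution.
Multiply by 28/4 = 7:
x = 7, y = 7

Step 4: Verify.
48*(7) - 44*(7) = 28 = 28 ✓

x = 7, y = 7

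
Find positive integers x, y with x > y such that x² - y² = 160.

Factor: x² - y² = (x+y)(x-y) = 160.
We need two factors of 160 with the same parity.
Use x+y = 80 and x-y = 2 (product 80·2 = 160).
Adding: 2x = 82, so x = 41.
Subtracting: 2y = 78, so y = 39.
Check: 41² - 39² = 1681 - 1521 = 160 ✓

x = 41, y = 39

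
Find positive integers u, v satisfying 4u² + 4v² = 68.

Try small values of u and check whether (68 - 4u²)/4 is a perfect square.
u = 4: 4·4² = 64, so 4v² = 68 - 64 = 4, giving v² = 1, v = 1.
Check: 4·4² + 4·1² = 64 + 4 = 68 ✓

u = 4, v = 1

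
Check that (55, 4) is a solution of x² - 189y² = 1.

Compute x² = 55² = 3025
Compute 189y² = 189·4² = 189·16 = 3024
x² - 189y² = 3025 - 3024 = 1
Since this equals 1, (55, 4) is a solution.

Yes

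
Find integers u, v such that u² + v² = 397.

We need to find integers u, v > 0 such that u² + v² = 397.
Trying u = 6: v² = 397 - 6² = 397 - 36 = 361
v = 19
Check: 6² + 19² = 36 + 361 = 397 ✓

397 = 6² + 19²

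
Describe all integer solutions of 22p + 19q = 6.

Step 1: Compute gcd(22, 19) = 1.
Since 1 divides 6, solutions exist.

Step 2: Find a particular solution using extended Euclidean algorithm.
We get p₀ = -36, q₀ = 42.
Check: 22*-36 + 19*42 = 6 = 6 ✓

Step 3: Write the general solution.
p = -36 + (19/1)t = -36 + 19t
q = 42 - (22/1)t = 42 - 22t
for any integer t.

p = -36 + 19t, q = 42 - 22t for integer t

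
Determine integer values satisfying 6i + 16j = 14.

Step 1: Check solvability.
gcd(6, 16) = 2
Since 2 divides 14, solutions exist.

Step 2: Apply extended Euclidean algorithm to find gcd.
We find integers such that 6*x0 + 16*y0 = 2

Step 3: Scale the particular solution.
Multiply by 14/2 = 7:
i = 21, j = -7

Step 4: Verify.
6*(21) + 16*(-7) = 14 = 14 ✓

i = 21, j = -7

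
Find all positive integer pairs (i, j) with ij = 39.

The positive divisors of 39 are: 1, 3, 13, 39.
Each divisor d gives the pair (d, 39/d):
(1, 39), (3, 13), (13, 3), (39, 1)

(1, 39), (3, 13), (13, 3), (39, 1)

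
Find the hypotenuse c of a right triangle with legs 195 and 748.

c² = a² + b² = 195² + 748² = 38025 + 559504 = 597529
c = sqrt(597529) = 773

773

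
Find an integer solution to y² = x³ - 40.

Try small integer x values and check whether x³ - 40 is a perfect square.
x = 14: x³ - 40 = 14³ - 40 = 2744 - 40 = 2704
Is 2704 a perfect square? 52² = 2704 ✓
So (x, y) = (14, -52) is a solution.

x = 14, y = -52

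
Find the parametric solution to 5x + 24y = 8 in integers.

Step 1: Compute gcd(5, 24) = 1.
Since 1 divides 8, solutions exist.

Step 2: Find a particular solution using extended Euclidean algorithm.
We get x₀ = 40, y₀ = -8.
Check: 5*40 + 24*-8 = 8 = 8 ✓

Step 3: Write the general solution.
x = 40 + (24/1)t = 40 + 24t
y = -8 - (5/1)t = -8 - 5t
for any integer t.

x = 40 + 24t, y = -8 - 5t for integer t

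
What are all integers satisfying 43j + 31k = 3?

Step 1: Compute gcd(43, 31) = 1.
Since 1 divides 3, solutions exist.

Step 2: Find a particular solution using extended Euclidean algorithm.
We get j₀ = 39, k₀ = -54.
Check: 43*39 + 31*-54 = 3 = 3 ✓

Step 3: Write the general solution.
j = 39 + (31/1)t = 39 + 31t
k = -54 - (43/1)t = -54 - 43t
for any integer t.

j = 39 + 31t, k = -54 - 43t for integer t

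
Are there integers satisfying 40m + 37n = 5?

Step 1: Compute gcd(40, 37).
gcd(40, 37) = 1

Step 2: Check divisibility.
Does 1 divide 5? 5 = 1 x 5, so yes.

By the theorem on linear Diophantine equations, 40m + 37n = 5 has integer solutions if and only if gcd(40, 37) divides 5. Since 1 | 5, solutions exist.

Yes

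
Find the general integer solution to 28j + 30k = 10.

Step 1: Compute gcd(28, 30) = 2.
Since 2 divides 10, solutions exist.

Step 2: Find a particular solution using extended Euclidean algorithm.
We get j₀ = -5, k₀ = 5.
Check: 28*-5 + 30*5 = 10 = 10 ✓

Step 3: Write the general solution.
j = -5 + (30/2)t = -5 + 15t
k = 5 - (28/2)t = 5 - 14t
for any integer t.

j = -5 + 15t, k = 5 - 14t for integer t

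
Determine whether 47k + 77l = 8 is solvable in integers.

Step 1: Compute gcd(47, 77).
gcd(47, 77) = 1

Step 2: Check divisibility.
Does 1 divide 8? 8 = 1 x 8, so yes.

By the theorem on linear Diophantine equations, 47k + 77l = 8 has integer solutions if and only if gcd(47, 77) divides 8. Since 1 | 8, solutions exist.

Yes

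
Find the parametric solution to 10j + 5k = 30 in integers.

Step 1: Compute gcd(10, 5) = 5.
Since 5 divides 30, solutions exist.

Step 2: Find a particular solution using extended Euclidean algorithm.
We get j₀ = 0, k₀ = 6.
Check: 10*0 + 5*6 = 30 = 30 ✓

Step 3: Write the general solution.
j = 0 + (5/5)t = 0 + 1t
k = 6 - (10/5)t = 6 - 2t
for any integer t.

j = 0 + 1t, k = 6 - 2t for integer t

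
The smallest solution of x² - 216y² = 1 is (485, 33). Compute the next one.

Solutions to x² - Dy² = 1 are generated by powers of (x₀ + y₀√D).
The next solution satisfies x₁ + y₁√216 = (x₀ + y₀√216)², giving:
x₁ = x₀² + 216y₀² = 485² + 216·33² = 235225 + 235224 = 470449
y₁ = 2x₀y₀ = 2·485·33 = 32010

Verify: 470449² - 216·32010² = 221322261601 - 221322261600 = 1 ✓

x = 470449, y = 32010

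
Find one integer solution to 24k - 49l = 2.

Step 1: Check solvability.
gcd(24, 49) = 1
Since 1 divides 2, solutions exist.

Step 2: Apply extended Euclidean algorithm to find gcd.
We find integers such that 24*x0 + 49*y0 = 1

Step 3: Scale the particular solution.
Multiply by 2/1 = 2:
k = -4, l = -2

Step 4: Verify.
24*(-4) - 49*(-2) = 2 = 2 ✓

k = -4, l = -2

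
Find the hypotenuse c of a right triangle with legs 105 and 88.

c² = a² + b² = 105² + 88² = 11025 + 7744 = 18769
c = sqrt(18769) = 137

137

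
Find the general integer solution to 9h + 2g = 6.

Step 1: Compute gcd(9, 2) = 1.
Since 1 divides 6, solutions exist.

Step 2: Find a particular solution using extended Euclidean algorithm.
We get h₀ = 6, g₀ = -24.
Check: 9*6 + 2*-24 = 6 = 6 ✓

Step 3: Write the general solution.
h = 6 + (2/1)t = 6 + 2t
g = -24 - (9/1)t = -24 - 9t
for any integer t.

h = 6 + 2t, g = -24 - 9t for integer t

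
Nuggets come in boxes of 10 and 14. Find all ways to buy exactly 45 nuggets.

We need non-negative integers (x, y) with 10x + 14y = 45.
For each x in 0..4, check if 45 - 10x is a non-negative multiple of 14.
No x yields an integer y ≥ 0.

No solution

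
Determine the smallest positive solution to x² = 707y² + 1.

We seek the smallest positive integers (x, y) with x² - 707y² = 1, i.e., x² = 707y² + 1.
Try successive y values:
y = 1: x² = 707·1² + 1 = 708, not a perfect square
y = 2: x² = 707·2² + 1 = 2829, not a perfect square
y = 3: x² = 707·3² + 1 = 6364, not a perfect square
... continuing the search (or via continued fractions) ...
y = 95: x² = 707·95² + 1 = 6380676, x = 2526 ✓

Verify: 2526² - 707·95² = 6380676 - 6380675 = 1 ✓

x = 2526, y = 95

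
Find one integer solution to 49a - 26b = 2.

Step 1: Check solvability.
gcd(49, 26) = 1
Since 1 divides 2, solutions exist.

Step 2: Apply extended Euclidean algorithm to find gcd.
We find integers such that 49*x0 + 26*y0 = 1

Step 3: Scale the particular solution.
Multiply by 2/1 = 2:
a = -18, b = -34

Step 4: Verify.
49*(-18) - 26*(-34) = 2 = 2 ✓

a = -18, b = -34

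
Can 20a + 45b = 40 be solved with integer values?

Step 1: Compute gcd(20, 45).
gcd(20, 45) = 5

Step 2: Check divisibility.
Does 5 divide 40? 40 = 5 x 8, so yes.

By the theorem on linear Diophantine equations, 20a + 45b = 40 has integer solutions if and only if gcd(20, 45) divides 40. Since 5 | 40, solutions exist.

Yes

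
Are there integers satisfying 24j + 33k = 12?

Step 1: Compute gcd(24, 33).
gcd(24, 33) = 3

Step 2: Check divisibility.
Does 3 divide 12? 12 = 3 x 4, so yes.

By the theorem on linear Diophantine equations, 24j + 33k = 12 has integer solutions if and only if gcd(24, 33) divides 12. Since 3 | 12, solutions exist.

Yes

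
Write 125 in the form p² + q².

We need to find integers p, q > 0 such that p² + q² = 125.
Trying p = 2: q² = 125 - 2² = 125 - 4 = 121
q = 11
Check: 2² + 11² = 4 + 121 = 125 ✓

125 = 2² + 11²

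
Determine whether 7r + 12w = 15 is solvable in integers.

Step 1: Compute gcd(7, 12).
gcd(7, 12) = 1

Step 2: Check divisibility.
Does 1 divide 15? 15 = 1 x 15, so yes.

By the theorem on linear Diophantine equations, 7r + 12w = 15 has integer solutions if and only if gcd(7, 12) divides 15. Since 1 | 15, solutions exist.

Yes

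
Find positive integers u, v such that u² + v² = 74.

Search for u with 74 - u² a perfect square.
u = 5: 74 - 5² = 74 - 25 = 49 = 7² ✓
So u = 5, v = 7.

u = 5, v = 7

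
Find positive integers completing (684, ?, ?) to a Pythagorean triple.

We need the other leg and hypotenuse such that 684² + x² = c².
Take x = 37, c = 685: 684² + 37² = 467856 + 1369 = 469225 = 685² ✓
Triple: (37, 684, 685)

(37, 684, 685)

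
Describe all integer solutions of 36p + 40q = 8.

Step 1: Compute gcd(36, 40) = 4.
Since 4 divides 8, solutions exist.

Step 2: Find a particular solution using extended Euclidean algorithm.
We get p₀ = -2, q₀ = 2.
Check: 36*-2 + 40*2 = 8 = 8 ✓

Step 3: Write the general solution.
p = -2 + (40/4)t = -2 + 10t
q = 2 - (36/4)t = 2 - 9t
for any integer t.

p = -2 + 10t, q = 2 - 9t for integer t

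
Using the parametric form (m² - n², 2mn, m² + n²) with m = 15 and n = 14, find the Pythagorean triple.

a = m² - n² = 15² - 14² = 225 - 196 = 29
b = 2mn = 2·15·14 = 420
c = m² + n² = 225 + 196 = 421
Verify: 29² + 420² = 841 + 176400 = 177241 = 421² ✓

(29, 420, 421)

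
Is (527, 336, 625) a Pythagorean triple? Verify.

Compute a² + b² = 527² + 336² = 277729 + 112896 = 390625
Compute c² = 625² = 390625
Since 390625 = 390625, confirmed.

Yes, it is a Pythagorean triple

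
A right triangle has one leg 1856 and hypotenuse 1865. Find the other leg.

a² = c² - b² = 3478225 - 3444736 = 33489
a = 183

183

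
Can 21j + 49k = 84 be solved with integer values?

Step 1: Compute gcd(21, 49).
gcd(21, 49) = 7

Step 2: Check divisibility.
Does 7 divide 84? 84 = 7 x 12, so yes.

By the theorem on linear Diophantine equations, 21j + 49k = 84 has integer solutions if and only if gcd(21, 49) divides 84. Since 7 | 84, solutions exist.

Yes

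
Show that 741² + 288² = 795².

Compute a² + b² = 741² + 288² = 549081 + 82944 = 632025
Compute c² = 795² = 632025
Since 632025 = 632025, confirmed.

Yes, it is a Pythagorean triple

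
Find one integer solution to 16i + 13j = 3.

Step 1: Check solvability.
gcd(16, 13) = 1
Since 1 divides 3, solutions exist.

Step 2: Apply extended Euclidean algorithm to find gcd.
We find integers such that 16*x0 + 13*y0 = 1

Step 3: Scale the particular solution.
Multiply by 3/1 = 3:
i = -12, j = 15

Step 4: Verify.
16*(-12) + 13*(15) = 3 = 3 ✓

i = -12, j = 15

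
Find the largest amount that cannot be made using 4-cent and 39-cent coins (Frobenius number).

For two coprime denominations a and b, the Frobenius number (largest value not representable as a non-negative combination) is ab - a - b.
Here gcd(4, 39) = 1, so they are coprime.
F(4, 39) = 4·39 - 4 - 39 = 156 - 43 = 113

113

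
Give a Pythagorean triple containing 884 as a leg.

We need the other leg and hypotenuse such that 884² + x² = c².
Take x = 387, c = 965: 884² + 387² = 781456 + 149769 = 931225 = 965² ✓
Triple: (387, 884, 965)

(387, 884, 965)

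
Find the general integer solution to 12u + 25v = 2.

Step 1: Compute gcd(12, 25) = 1.
Since 1 divides 2, solutions exist.

Step 2: Find a particular solution using extended Euclidean algorithm.
We get u₀ = -4, v₀ = 2.
Check: 12*-4 + 25*2 = 2 = 2 ✓

Step 3: Write the general solution.
u = -4 + (25/1)t = -4 + 25t
v = 2 - (12/1)t = 2 - 12t
for any integer t.

u = -4 + 25t, v = 2 - 12t for integer t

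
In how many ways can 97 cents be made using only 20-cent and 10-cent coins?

We need non-negative integers (x, y) with 20x + 10y = 97.
For each x from 0 to 4, check if (97 - 20x) is a non-negative multiple of 10.
Solutions (x, y): none
Count: 0

0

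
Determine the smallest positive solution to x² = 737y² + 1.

We seek the smallest positive integers (x, y) with x² - 737y² = 1, i.e., x² = 737y² + 1.
Try successive y values:
y = 1: x² = 737·1² + 1 = 738, not a perfect square
y = 2: x² = 737·2² + 1 = 2949, not a perfect square
y = 3: x² = 737·3² + 1 = 6634, not a perfect square
... continuing the search (or via continued fractions) ...
y = 9318468: x² = 737·9318468² + 1 = 63996544403996689, x = 252975383 ✓

Verify: 252975383² - 737·9318468² = 63996544403996689 - 63996544403996688 = 1 ✓

x = 252975383, y = 9318468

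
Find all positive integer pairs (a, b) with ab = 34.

The positive divisors of 34 are: 1, 2, 17, 34.
Each divisor d gives the pair (d, 34/d):
(1, 34), (2, 17), (17, 2), (34, 1)

(1, 34), (2, 17), (17, 2), (34, 1)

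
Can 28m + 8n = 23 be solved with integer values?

Step 1: Compute gcd(28, 8).
gcd(28, 8) = 4

Step 2: Check divisibility.
Does 4 divide 23? 23 = 4 x 5 + 3, so no.

By the theorem on linear Diophantine equations, 28m + 8n = 23 has integer solutions if and only if gcd(28, 8) divides 23. Since 4 does not divide 23, no solutions exist.

No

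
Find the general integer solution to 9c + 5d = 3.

Step 1: Compute gcd(9, 5) = 1.
Since 1 divides 3, solutions exist.

Step 2: Find a particular solution using extended Euclidean algorithm.
We get c₀ = -3, d₀ = 6.
Check: 9*-3 + 5*6 = 3 = 3 ✓

Step 3: Write the general solution.
c = -3 + (5/1)t = -3 + 5t
d = 6 - (9/1)t = 6 - 9t
for any integer t.

c = -3 + 5t, d = 6 - 9t for integer t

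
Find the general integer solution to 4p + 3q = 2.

Step 1: Compute gcd(4, 3) = 1.
Since 1 divides 2, solutions exist.

Step 2: Find a particular solution using extended Euclidean algorithm.
We get p₀ = 2, q₀ = -2.
Check: 4*2 + 3*-2 = 2 = 2 ✓

Step 3: Write the general solution.
p = 2 + (3/1)t = 2 + 3t
q = -2 - (4/1)t = -2 - 4t
for any integer t.

p = 2 + 3t, q = -2 - 4t for integer t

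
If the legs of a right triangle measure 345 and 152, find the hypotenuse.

c² = a² + b² = 345² + 152² = 119025 + 23104 = 142129
c = 377

377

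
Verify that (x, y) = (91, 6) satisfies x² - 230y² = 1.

Compute x² = 91² = 8281
Compute 230y² = 230·6² = 230·36 = 8280
x² - 230y² = 8281 - 8280 = 1
Since this equals 1, (91, 6) is a solution.

Yes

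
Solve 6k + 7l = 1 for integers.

Step 1: Check solvability.
gcd(6, 7) = 1
Since 1 divides 1, solutions exist.

Step 2: Apply extended Euclidean algorithm to find gcd.
We find integers such that 6*x0 + 7*y0 = 1

Step 3: Scale the particular solution.
Multiply by 1/1 = 1:
k = -1, l = 1

Step 4: Verify.
6*(-1) + 7*(1) = 1 = 1 ✓

k = -1, l = 1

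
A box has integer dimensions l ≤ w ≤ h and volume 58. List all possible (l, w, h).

Iterate l from 1 to ⌊58^(1/3)⌋. For each l dividing 58, iterate w ≥ l with w dividing 58/l, and set h = 58/(l·w).
Triples found (2): (1×1×58), (1×2×29)

(1×1×58), (1×2×29)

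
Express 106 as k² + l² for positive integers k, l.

We need to find integers k, l > 0 such that k² + l² = 106.
Trying k = 5: l² = 106 - 5² = 106 - 25 = 81
l = 9
Check: 5² + 9² = 25 + 81 = 106 ✓

106 = 5² + 9²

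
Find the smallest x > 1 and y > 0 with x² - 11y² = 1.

We seek the smallest positive integers (x, y) with x² - 11y² = 1, i.e., x² = 11y² + 1.
Try successive y values:
y = 1: x² = 11·1² + 1 = 12, not a perfect square
y = 2: x² = 11·2² + 1 = 45, not a perfect square
y = 3: x² = 11·3² + 1 = 100, x = 10 ✓

Verify: 10² - 11·3² = 100 - 99 = 1 ✓

x = 10, y = 3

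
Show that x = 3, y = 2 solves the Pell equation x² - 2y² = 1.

Compute x² = 3² = 9
Compute 2y² = 2·2² = 2·4 = 8
x² - 2y² = 9 - 8 = 1
Since this equals 1, (3, 2) is a solution.

Yes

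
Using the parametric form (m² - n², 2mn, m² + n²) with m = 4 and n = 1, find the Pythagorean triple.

a = m² - n² = 4² - 1² = 16 - 1 = 15
b = 2mn = 2·4·1 = 8
c = m² + n² = 16 + 1 = 17
Verify: 15² + 8² = 225 + 64 = 289 = 17² ✓

(15, 8, 17)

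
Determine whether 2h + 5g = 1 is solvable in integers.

Step 1: Compute gcd(2, 5).
gcd(2, 5) = 1

Step 2: Check divisibility.
Does 1 divide 1? 1 = 1 x 1, so yes.

By the theorem on linear Diophantine equations, 2h + 5g = 1 has integer solutions if and only if gcd(2, 5) divides 1. Since 1 | 1, solutions exist.

Yes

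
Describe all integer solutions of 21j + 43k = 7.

Step 1: Compute gcd(21, 43) = 1.
Since 1 divides 7, solutions exist.

Step 2: Find a particular solution using extended Euclidean algorithm.
We get j₀ = -14, k₀ = 7.
Check: 21*-14 + 43*7 = 7 = 7 ✓

Step 3: Write the general solution.
j = -14 + (43/1)t = -14 + 43t
k = 7 - (21/1)t = 7 - 21t
for any integer t.

j = -14 + 43t, k = 7 - 21t for integer t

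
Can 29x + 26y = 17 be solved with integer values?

Step 1: Compute gcd(29, 26).
gcd(29, 26) = 1

Step 2: Check divisibility.
Does 1 divide 17? 17 = 1 x 17, so yes.

By the theorem on linear Diophantine equations, 29x + 26y = 17 has integer solutions if and only if gcd(29, 26) divides 17. Since 1 | 17, solutions exist.

Yes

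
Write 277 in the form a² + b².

We need to find integers a, b > 0 such that a² + b² = 277.
Trying a = 9: b² = 277 - 9² = 277 - 81 = 196
b = 14
Check: 9² + 14² = 81 + 196 = 277 ✓

277 = 9² + 14²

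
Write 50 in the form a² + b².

We need to find integers a, b > 0 such that a² + b² = 50.
Trying a = 1: b² = 50 - 1² = 50 - 1 = 49
b = 7
Check: 1² + 7² = 1 + 49 = 50 ✓

50 = 1² + 7²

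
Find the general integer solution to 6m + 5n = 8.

Step 1: Compute gcd(6, 5) = 1.
Since 1 divides 8, solutions exist.

Step 2: Find a particular solution using extended Euclidean algorithm.
We get m₀ = 8, n₀ = -8.
Check: 6*8 + 5*-8 = 8 = 8 ✓

Step 3: Write the general solution.
m = 8 + (5/1)t = 8 + 5t
n = -8 - (6/1)t = -8 - 6t
for any integer t.

m = 8 + 5t, n = -8 - 6t for integer t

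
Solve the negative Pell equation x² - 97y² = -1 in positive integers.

We need x² = 97y² - 1. Try successive y:
y = 1: x² = 97·1² - 1 = 96, not a perfect square
y = 2: x² = 97·2² - 1 = 387, not a perfect square
y = 3: x² = 97·3² - 1 = 872, not a perfect square
...
y = 569: x² = 97·569² - 1 = 31404816 = 5604² ✓
Check: 5604² - 97·569² = 31404816 - 31404817 = -1 ✓

x = 5604, y = 569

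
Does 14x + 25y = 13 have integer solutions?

Step 1: Compute gcd(14, 25).
gcd(14, 25) = 1

Step 2: Check divisibility.
Does 1 divide 13? 13 = 1 x 13, so yes.

By the theorem on linear Diophantine equations, 14x + 25y = 13 has integer solutions if and only if gcd(14, 25) divides 13. Since 1 | 13, solutions exist.

Yes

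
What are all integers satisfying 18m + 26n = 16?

Step 1: Compute gcd(18, 26) = 2.
Since 2 divides 16, solutions exist.

Step 2: Find a particular solution using extended Euclidean algorithm.
We get m₀ = 24, n₀ = -16.
Check: 18*24 + 26*-16 = 16 = 16 ✓

Step 3: Write the general solution.
m = 24 + (26/2)t = 24 + 13t
n = -16 - (18/2)t = -16 - 9t
for any integer t.

m = 24 + 13t, n = -16 - 9t for integer t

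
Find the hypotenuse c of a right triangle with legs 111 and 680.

c² = a² + b² = 111² + 680² = 12321 + 462400 = 474721
c = 689

689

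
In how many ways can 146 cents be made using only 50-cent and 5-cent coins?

We need non-negative integers (x, y) with 50x + 5y = 146.
For each x from 0 to 2, check if (146 - 50x) is a non-negative multiple of 5.
Solutions (x, y): none
Count: 0

0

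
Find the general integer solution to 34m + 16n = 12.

Step 1: Compute gcd(34, 16) = 2.
Since 2 divides 12, solutions exist.

Step 2: Find a particular solution using extended Euclidean algorithm.
We get m₀ = 6, n₀ = -12.
Check: 34*6 + 16*-12 = 12 = 12 ✓

Step 3: Write the general solution.
m = 6 + (16/2)t = 6 + 8t
n = -12 - (34/2)t = -12 - 17t
for any integer t.

m = 6 + 8t, n = -12 - 17t for integer t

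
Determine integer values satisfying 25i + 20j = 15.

Step 1: Check solvability.
gcd(25, 20) = 5
Since 5 divides 15, solutions exist.

Step 2: Apply extended Euclidean algorithm to find gcd.
We find integers such that 25*x0 + 20*y0 = 5

Step 3: Scale the particular solution.
Multiply by 15/5 = 3:
i = 3, j = -3

Step 4: Verify.
25*(3) + 20*(-3) = 15 = 15 ✓

i = 3, j = -3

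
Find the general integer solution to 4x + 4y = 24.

Step 1: Compute gcd(4, 4) = 4.
Since 4 divides 24, solutions exist.

Step 2: Find a particular solution using extended Euclidean algorithm.
We get x₀ = 0, y₀ = 6.
Check: 4*0 + 4*6 = 24 = 24 ✓

Step 3: Write the general solution.
x = 0 + (4/4)t = 0 + 1t
y = 6 - (4/4)t = 6 - 1t
for any integer t.

x = 0 + 1t, y = 6 - 1t for integer t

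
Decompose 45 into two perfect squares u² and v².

We need to find integers u, v > 0 such that u² + v² = 45.
Trying u = 3: v² = 45 - 3² = 45 - 9 = 36
v = 6
Check: 3² + 6² = 9 + 36 = 45 ✓

45 = 3² + 6²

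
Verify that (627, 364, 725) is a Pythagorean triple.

Compute a² + b² = 627² + 364² = 393129 + 132496 = 525625
Compute c² = 725² = 525625
Since 525625 = 525625, confirmed.

Yes, it is a Pythagorean triple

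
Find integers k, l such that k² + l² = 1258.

We need to find integers k, l > 0 such that k² + l² = 1258.
Trying k = 13: l² = 1258 - 13² = 1258 - 169 = 1089
l = 33
Check: 13² + 33² = 169 + 1089 = 1258 ✓

1258 = 13² + 33²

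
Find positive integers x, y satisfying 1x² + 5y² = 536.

Try small values of x and check whether (536 - 1x²)/5 is a perfect square.
x = 6: 1·6² = 36, so 5y² = 536 - 36 = 500, giving y² = 100, y = 10.
Check: 1·6² + 5·10² = 36 + 500 = 536 ✓

x = 6, y = 10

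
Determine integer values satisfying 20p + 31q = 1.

Step 1: Check solvability.
gcd(20, 31) = 1
Since 1 divides 1, solutions exist.

Step 2: Apply extended Euclidean algorithm to find gcd.
We find integers such that 20*x0 + 31*y0 = 1

Step 3: Scale the particular solution.
Multiply by 1/1 = 1:
p = 14, q = -9

Step 4: Verify.
20*(14) + 31*(-9) = 1 = 1 ✓

p = 14, q = -9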